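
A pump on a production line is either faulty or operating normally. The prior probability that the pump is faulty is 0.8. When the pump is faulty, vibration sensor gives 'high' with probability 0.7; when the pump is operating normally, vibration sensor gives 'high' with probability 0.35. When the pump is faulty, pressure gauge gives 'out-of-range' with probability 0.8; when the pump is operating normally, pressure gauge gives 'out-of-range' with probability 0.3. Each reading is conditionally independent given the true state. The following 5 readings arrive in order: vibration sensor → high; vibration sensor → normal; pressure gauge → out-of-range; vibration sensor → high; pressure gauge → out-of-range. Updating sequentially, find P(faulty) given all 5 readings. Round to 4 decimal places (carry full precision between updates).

After vibration sensor='high': P(faulty) = 0.7·0.8000 / (0.7·0.8000 + 0.35·0.2000) ≈ 0.8889
After vibration sensor='normal': P(faulty) = 0.3·0.8889 / (0.3·0.8889 + 0.65·0.1111) ≈ 0.7869
After pressure gauge='out-of-range': P(faulty) = 0.8·0.7869 / (0.8·0.7869 + 0.3·0.2131) ≈ 0.9078
After vibration sensor='high': P(faulty) = 0.7·0.9078 / (0.7·0.9078 + 0.35·0.0922) ≈ 0.9517
After pressure gauge='out-of-range': P(faulty) = 0.8·0.9517 / (0.8·0.9517 + 0.3·0.0483) ≈ 0.9813

0.9813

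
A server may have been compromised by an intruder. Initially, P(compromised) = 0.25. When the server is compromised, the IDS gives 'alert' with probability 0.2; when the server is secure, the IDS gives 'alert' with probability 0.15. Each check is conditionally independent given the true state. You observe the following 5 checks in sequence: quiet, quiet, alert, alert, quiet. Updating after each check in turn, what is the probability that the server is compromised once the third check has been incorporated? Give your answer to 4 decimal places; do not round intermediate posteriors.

After 'quiet': P(compromised) = 0.8·0.2500 / (0.8·0.2500 + 0.85·0.7500) ≈ 0.2388
After 'quiet': P(compromised) = 0.8·0.2388 / (0.8·0.2388 + 0.85·0.7612) ≈ 0.2280
After 'alert': P(compromised) = 0.2·0.2280 / (0.2·0.2280 + 0.15·0.7720) ≈ 0.2825

0.2825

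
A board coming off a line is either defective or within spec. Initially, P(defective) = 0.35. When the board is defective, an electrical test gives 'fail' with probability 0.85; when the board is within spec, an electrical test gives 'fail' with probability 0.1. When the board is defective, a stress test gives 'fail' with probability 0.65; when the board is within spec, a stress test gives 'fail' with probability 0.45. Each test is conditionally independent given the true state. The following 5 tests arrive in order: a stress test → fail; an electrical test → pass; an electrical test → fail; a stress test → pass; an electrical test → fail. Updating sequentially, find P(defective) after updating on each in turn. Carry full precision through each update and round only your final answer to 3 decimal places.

After a stress test='fail': P(defective) = 0.65·0.3500 / (0.65·0.3500 + 0.45·0.6500) ≈ 0.4375
After an electrical test='pass': P(defective) = 0.15·0.4375 / (0.15·0.4375 + 0.9·0.5625) ≈ 0.1148
After an electrical test='fail': P(defective) = 0.85·0.1148 / (0.85·0.1148 + 0.1·0.8852) ≈ 0.5242
After a stress test='pass': P(defective) = 0.35·0.5242 / (0.35·0.5242 + 0.55·0.4758) ≈ 0.4122
After an electrical test='fail': P(defective) = 0.85·0.4122 / (0.85·0.4122 + 0.1·0.5878) ≈ 0.8563

0.856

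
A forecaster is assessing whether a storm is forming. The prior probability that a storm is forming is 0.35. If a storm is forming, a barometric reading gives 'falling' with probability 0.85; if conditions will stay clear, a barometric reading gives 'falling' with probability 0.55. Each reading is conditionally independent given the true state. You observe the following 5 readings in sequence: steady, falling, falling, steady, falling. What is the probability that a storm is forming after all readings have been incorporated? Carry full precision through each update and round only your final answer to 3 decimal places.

After 'steady': P(storm) = 0.15·0.3500 / (0.15·0.3500 + 0.45·0.6500) ≈ 0.1522
After 'falling': P(storm) = 0.85·0.1522 / (0.85·0.1522 + 0.55·0.8478) ≈ 0.2172
After 'falling': P(storm) = 0.85·0.2172 / (0.85·0.2172 + 0.55·0.7828) ≈ 0.3001
After 'steady': P(storm) = 0.15·0.3001 / (0.15·0.3001 + 0.45·0.6999) ≈ 0.1250
After 'falling': P(storm) = 0.85·0.1250 / (0.85·0.1250 + 0.55·0.8750) ≈ 0.1809

0.181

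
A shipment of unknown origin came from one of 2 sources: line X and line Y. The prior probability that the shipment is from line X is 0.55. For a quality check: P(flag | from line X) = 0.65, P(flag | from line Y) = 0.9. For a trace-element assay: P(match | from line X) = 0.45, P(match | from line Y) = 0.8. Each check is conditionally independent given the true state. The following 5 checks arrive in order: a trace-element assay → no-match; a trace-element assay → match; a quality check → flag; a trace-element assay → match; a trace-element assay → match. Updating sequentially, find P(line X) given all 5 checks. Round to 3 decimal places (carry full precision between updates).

After a trace-element assay='no-match': P(line X) = 0.55·0.5500 / (0.55·0.5500 + 0.2·0.4500) ≈ 0.7707
After a trace-element assay='match': P(line X) = 0.45·0.7707 / (0.45·0.7707 + 0.8·0.2293) ≈ 0.6541
After a quality check='flag': P(line X) = 0.65·0.6541 / (0.65·0.6541 + 0.9·0.3459) ≈ 0.5772
After a trace-element assay='match': P(line X) = 0.45·0.5772 / (0.45·0.5772 + 0.8·0.4228) ≈ 0.4344
After a trace-element assay='match': P(line X) = 0.45·0.4344 / (0.45·0.4344 + 0.8·0.5656) ≈ 0.3017

0.302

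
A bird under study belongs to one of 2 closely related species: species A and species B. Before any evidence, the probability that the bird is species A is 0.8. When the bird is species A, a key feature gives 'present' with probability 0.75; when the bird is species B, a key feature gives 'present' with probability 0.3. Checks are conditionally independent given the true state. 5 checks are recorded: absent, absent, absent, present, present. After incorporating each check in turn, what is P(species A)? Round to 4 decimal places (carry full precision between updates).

Apply Bayes' rule sequentially, carrying P(species A) forward.
After 'absent': P(species A) = 0.25·0.8000 / (0.25·0.8000 + 0.7·0.2000) ≈ 0.5882
After 'absent': P(species A) = 0.25·0.5882 / (0.25·0.5882 + 0.7·0.4118) ≈ 0.3378
After 'absent': P(species A) = 0.25·0.3378 / (0.25·0.3378 + 0.7·0.6622) ≈ 0.1541
After 'present': P(species A) = 0.75·0.1541 / (0.75·0.1541 + 0.3·0.8459) ≈ 0.3130
After 'present': P(species A) = 0.75·0.3130 / (0.75·0.3130 + 0.3·0.6870) ≈ 0.5325

0.5325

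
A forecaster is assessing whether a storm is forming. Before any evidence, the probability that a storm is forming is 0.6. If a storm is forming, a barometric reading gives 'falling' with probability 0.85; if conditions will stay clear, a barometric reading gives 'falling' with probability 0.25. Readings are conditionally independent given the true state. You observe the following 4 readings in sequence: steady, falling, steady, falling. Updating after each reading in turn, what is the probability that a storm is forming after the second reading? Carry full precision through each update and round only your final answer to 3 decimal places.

0.505

Apply Bayes' rule sequentially, carrying P(storm) forward.
After 'steady': P(storm) = 0.15·0.6000 / (0.15·0.6000 + 0.75·0.4000) ≈ 0.2308
After 'falling': P(storm) = 0.85·0.2308 / (0.85·0.2308 + 0.25·0.7692) ≈ 0.5050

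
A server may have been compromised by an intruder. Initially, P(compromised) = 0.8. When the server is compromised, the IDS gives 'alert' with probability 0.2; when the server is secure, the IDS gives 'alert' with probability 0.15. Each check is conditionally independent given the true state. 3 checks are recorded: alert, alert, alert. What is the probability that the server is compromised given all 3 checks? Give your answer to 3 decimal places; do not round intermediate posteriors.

After 'alert': P(compromised) = 0.2·0.8000 / (0.2·0.8000 + 0.15·0.2000) ≈ 0.8421
After 'alert': P(compromised) = 0.2·0.8421 / (0.2·0.8421 + 0.15·0.1579) ≈ 0.8767
After 'alert': P(compromised) = 0.2·0.8767 / (0.2·0.8767 + 0.15·0.1233) ≈ 0.9046

0.905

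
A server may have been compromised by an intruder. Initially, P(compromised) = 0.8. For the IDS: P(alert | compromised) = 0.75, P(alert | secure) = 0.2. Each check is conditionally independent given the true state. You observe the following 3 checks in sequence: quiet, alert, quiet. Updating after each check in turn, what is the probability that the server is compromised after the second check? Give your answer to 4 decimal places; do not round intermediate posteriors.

After 'quiet': P(compromised) = 0.25·0.8000 / (0.25·0.8000 + 0.8·0.2000) ≈ 0.5556
After 'alert': P(compromised) = 0.75·0.5556 / (0.75·0.5556 + 0.2·0.4444) ≈ 0.8242

0.8242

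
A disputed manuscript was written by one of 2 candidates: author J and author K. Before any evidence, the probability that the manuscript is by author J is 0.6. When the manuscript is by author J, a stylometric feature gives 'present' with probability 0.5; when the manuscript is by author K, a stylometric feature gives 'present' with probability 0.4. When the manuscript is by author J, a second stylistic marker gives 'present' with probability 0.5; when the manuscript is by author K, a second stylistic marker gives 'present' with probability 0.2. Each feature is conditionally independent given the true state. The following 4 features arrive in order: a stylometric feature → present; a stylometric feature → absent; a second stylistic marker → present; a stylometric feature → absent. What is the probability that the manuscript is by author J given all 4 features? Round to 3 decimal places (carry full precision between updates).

0.765

After a stylometric feature='present': P(author J) = 0.5·0.6000 / (0.5·0.6000 + 0.4·0.4000) ≈ 0.6522
After a stylometric feature='absent': P(author J) = 0.5·0.6522 / (0.5·0.6522 + 0.6·0.3478) ≈ 0.6098
After a second stylistic marker='present': P(author J) = 0.5·0.6098 / (0.5·0.6098 + 0.2·0.3902) ≈ 0.7962
After a stylometric feature='absent': P(author J) = 0.5·0.7962 / (0.5·0.7962 + 0.6·0.2038) ≈ 0.7650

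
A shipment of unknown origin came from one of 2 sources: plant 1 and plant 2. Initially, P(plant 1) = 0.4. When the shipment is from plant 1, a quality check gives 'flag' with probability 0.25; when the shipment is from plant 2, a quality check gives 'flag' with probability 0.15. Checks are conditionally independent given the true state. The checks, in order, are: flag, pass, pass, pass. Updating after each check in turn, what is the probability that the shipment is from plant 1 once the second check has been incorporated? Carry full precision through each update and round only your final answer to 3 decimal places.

Each posterior becomes the prior for the next update.
After 'flag': P(plant 1) = 0.25·0.4000 / (0.25·0.4000 + 0.15·0.6000) ≈ 0.5263
After 'pass': P(plant 1) = 0.75·0.5263 / (0.75·0.5263 + 0.85·0.4737) ≈ 0.4950

0.495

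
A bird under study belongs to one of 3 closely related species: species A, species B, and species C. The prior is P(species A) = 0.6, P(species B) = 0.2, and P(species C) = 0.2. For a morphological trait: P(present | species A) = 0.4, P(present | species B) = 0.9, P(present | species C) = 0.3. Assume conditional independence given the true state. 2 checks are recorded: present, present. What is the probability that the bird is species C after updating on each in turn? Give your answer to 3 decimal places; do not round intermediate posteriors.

0.065

After 'present': normaliser = 0.4·0.6000 + 0.9·0.2000 + 0.3·0.2000; P(species A) ≈ 0.5000, P(species B) ≈ 0.3750, P(species C) ≈ 0.1250
After 'present': normaliser = 0.4·0.5000 + 0.9·0.3750 + 0.3·0.1250; P(species A) ≈ 0.3478, P(species B) ≈ 0.5870, P(species C) ≈ 0.0652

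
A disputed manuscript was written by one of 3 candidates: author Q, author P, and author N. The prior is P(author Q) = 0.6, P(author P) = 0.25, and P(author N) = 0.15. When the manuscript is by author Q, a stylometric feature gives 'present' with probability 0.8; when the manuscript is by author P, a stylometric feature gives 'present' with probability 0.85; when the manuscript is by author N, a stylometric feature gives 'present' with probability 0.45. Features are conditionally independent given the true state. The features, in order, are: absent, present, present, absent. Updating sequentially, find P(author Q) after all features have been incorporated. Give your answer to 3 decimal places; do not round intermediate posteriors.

Apply Bayes' rule sequentially, carrying P(author Q) forward.
After 'absent': normaliser = 0.2·0.6000 + 0.15·0.2500 + 0.55·0.1500; P(author Q) ≈ 0.5000, P(author P) ≈ 0.1562, P(author N) ≈ 0.3438
After 'present': normaliser = 0.8·0.5000 + 0.85·0.1562 + 0.45·0.3438; P(author Q) ≈ 0.5818, P(author P) ≈ 0.1932, P(author N) ≈ 0.2250
After 'present': normaliser = 0.8·0.5818 + 0.85·0.1932 + 0.45·0.2250; P(author Q) ≈ 0.6368, P(author P) ≈ 0.2247, P(author N) ≈ 0.1385
After 'absent': normaliser = 0.2·0.6368 + 0.15·0.2247 + 0.55·0.1385; P(author Q) ≈ 0.5368, P(author P) ≈ 0.1420, P(author N) ≈ 0.3211

0.537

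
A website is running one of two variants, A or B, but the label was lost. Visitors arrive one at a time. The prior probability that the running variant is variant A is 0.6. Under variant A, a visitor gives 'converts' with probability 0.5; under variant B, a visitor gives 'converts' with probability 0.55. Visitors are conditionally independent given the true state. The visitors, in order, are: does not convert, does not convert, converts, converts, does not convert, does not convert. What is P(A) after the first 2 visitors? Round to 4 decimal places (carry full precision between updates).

0.6494

After 'does not convert': P(A) = 0.5·0.6000 / (0.5·0.6000 + 0.45·0.4000) ≈ 0.6250
After 'does not convert': P(A) = 0.5·0.6250 / (0.5·0.6250 + 0.45·0.3750) ≈ 0.6494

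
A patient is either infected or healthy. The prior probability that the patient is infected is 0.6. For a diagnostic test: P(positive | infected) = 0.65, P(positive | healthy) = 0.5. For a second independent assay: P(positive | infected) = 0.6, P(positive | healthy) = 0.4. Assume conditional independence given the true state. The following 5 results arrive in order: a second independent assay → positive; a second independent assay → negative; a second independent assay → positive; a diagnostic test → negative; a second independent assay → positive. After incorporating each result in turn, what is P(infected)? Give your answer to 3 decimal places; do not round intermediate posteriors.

Each posterior becomes the prior for the next update.
After a second independent assay='positive': P(infected) = 0.6·0.6000 / (0.6·0.6000 + 0.4·0.4000) ≈ 0.6923
After a second independent assay='negative': P(infected) = 0.4·0.6923 / (0.4·0.6923 + 0.6·0.3077) ≈ 0.6000
After a second independent assay='positive': P(infected) = 0.6·0.6000 / (0.6·0.6000 + 0.4·0.4000) ≈ 0.6923
After a diagnostic test='negative': P(infected) = 0.35·0.6923 / (0.35·0.6923 + 0.5·0.3077) ≈ 0.6117
After a second independent assay='positive': P(infected) = 0.6·0.6117 / (0.6·0.6117 + 0.4·0.3883) ≈ 0.7026

0.703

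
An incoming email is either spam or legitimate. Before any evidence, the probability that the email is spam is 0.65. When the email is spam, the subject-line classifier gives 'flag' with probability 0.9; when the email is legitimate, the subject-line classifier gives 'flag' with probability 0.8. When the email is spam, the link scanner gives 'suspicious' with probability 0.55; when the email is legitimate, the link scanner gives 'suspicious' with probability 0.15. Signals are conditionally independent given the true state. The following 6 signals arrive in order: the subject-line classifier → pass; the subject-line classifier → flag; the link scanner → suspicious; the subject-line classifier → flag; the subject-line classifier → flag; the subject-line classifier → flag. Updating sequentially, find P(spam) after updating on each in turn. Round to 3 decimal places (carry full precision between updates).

After the subject-line classifier='pass': P(spam) = 0.1·0.6500 / (0.1·0.6500 + 0.2·0.3500) ≈ 0.4815
After the subject-line classifier='flag': P(spam) = 0.9·0.4815 / (0.9·0.4815 + 0.8·0.5185) ≈ 0.5109
After the link scanner='suspicious': P(spam) = 0.55·0.5109 / (0.55·0.5109 + 0.15·0.4891) ≈ 0.7930
After the subject-line classifier='flag': P(spam) = 0.9·0.7930 / (0.9·0.7930 + 0.8·0.2070) ≈ 0.8116
After the subject-line classifier='flag': P(spam) = 0.9·0.8116 / (0.9·0.8116 + 0.8·0.1884) ≈ 0.8290
After the subject-line classifier='flag': P(spam) = 0.9·0.8290 / (0.9·0.8290 + 0.8·0.1710) ≈ 0.8451

0.845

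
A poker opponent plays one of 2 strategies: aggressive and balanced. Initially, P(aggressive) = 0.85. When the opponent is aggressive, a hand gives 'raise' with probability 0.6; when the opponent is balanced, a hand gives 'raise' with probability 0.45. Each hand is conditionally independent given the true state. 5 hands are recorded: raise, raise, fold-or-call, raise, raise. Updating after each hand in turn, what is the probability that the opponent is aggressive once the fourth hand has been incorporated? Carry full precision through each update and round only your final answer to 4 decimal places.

Each posterior becomes the prior for the next update.
After 'raise': P(aggressive) = 0.6·0.8500 / (0.6·0.8500 + 0.45·0.1500) ≈ 0.8831
After 'raise': P(aggressive) = 0.6·0.8831 / (0.6·0.8831 + 0.45·0.1169) ≈ 0.9097
After 'fold-or-call': P(aggressive) = 0.4·0.9097 / (0.4·0.9097 + 0.55·0.0903) ≈ 0.8799
After 'raise': P(aggressive) = 0.6·0.8799 / (0.6·0.8799 + 0.45·0.1201) ≈ 0.9071

0.9071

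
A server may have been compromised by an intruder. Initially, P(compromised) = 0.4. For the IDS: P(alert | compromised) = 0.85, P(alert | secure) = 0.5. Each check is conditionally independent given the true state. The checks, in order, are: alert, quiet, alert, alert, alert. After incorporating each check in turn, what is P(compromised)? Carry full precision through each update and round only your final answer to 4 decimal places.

0.6255

Each posterior becomes the prior for the next update.
After 'alert': P(compromised) = 0.85·0.4000 / (0.85·0.4000 + 0.5·0.6000) ≈ 0.5312
After 'quiet': P(compromised) = 0.15·0.5312 / (0.15·0.5312 + 0.5·0.4688) ≈ 0.2537
After 'alert': P(compromised) = 0.85·0.2537 / (0.85·0.2537 + 0.5·0.7463) ≈ 0.3663
After 'alert': P(compromised) = 0.85·0.3663 / (0.85·0.3663 + 0.5·0.6337) ≈ 0.4956
After 'alert': P(compromised) = 0.85·0.4956 / (0.85·0.4956 + 0.5·0.5044) ≈ 0.6255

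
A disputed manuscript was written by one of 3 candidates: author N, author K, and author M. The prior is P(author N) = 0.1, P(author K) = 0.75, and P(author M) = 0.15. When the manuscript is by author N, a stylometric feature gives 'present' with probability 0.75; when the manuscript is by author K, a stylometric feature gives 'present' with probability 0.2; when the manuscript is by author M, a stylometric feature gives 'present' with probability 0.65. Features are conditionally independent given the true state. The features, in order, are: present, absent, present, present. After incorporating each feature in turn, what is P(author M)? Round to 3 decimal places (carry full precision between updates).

0.484

After 'present': normaliser = 0.75·0.1000 + 0.2·0.7500 + 0.65·0.1500; P(author N) ≈ 0.2326, P(author K) ≈ 0.4651, P(author M) ≈ 0.3023
After 'absent': normaliser = 0.25·0.2326 + 0.8·0.4651 + 0.35·0.3023; P(author N) ≈ 0.1085, P(author K) ≈ 0.6941, P(author M) ≈ 0.1974
After 'present': normaliser = 0.75·0.1085 + 0.2·0.6941 + 0.65·0.1974; P(author N) ≈ 0.2334, P(author K) ≈ 0.3984, P(author M) ≈ 0.3682
After 'present': normaliser = 0.75·0.2334 + 0.2·0.3984 + 0.65·0.3682; P(author N) ≈ 0.3543, P(author K) ≈ 0.1613, P(author M) ≈ 0.4844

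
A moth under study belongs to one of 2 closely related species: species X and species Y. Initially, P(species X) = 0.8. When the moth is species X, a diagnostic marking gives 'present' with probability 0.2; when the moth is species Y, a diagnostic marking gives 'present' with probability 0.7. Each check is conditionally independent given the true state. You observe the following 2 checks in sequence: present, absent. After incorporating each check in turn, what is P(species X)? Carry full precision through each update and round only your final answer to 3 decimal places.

After 'present': P(species X) = 0.2·0.8000 / (0.2·0.8000 + 0.7·0.2000) ≈ 0.5333
After 'absent': P(species X) = 0.8·0.5333 / (0.8·0.5333 + 0.3·0.4667) ≈ 0.7529

0.753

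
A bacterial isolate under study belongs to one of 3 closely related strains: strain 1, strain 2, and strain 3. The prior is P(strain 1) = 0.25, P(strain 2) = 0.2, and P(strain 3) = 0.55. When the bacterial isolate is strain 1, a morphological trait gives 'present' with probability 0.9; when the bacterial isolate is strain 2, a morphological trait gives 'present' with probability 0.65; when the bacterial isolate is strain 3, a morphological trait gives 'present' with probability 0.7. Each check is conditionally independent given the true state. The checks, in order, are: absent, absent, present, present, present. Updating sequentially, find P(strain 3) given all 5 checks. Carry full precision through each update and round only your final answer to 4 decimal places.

After 'absent': normaliser = 0.1·0.2500 + 0.35·0.2000 + 0.3·0.5500; P(strain 1) ≈ 0.0962, P(strain 2) ≈ 0.2692, P(strain 3) ≈ 0.6346
After 'absent': normaliser = 0.1·0.0962 + 0.35·0.2692 + 0.3·0.6346; P(strain 1) ≈ 0.0327, P(strain 2) ≈ 0.3203, P(strain 3) ≈ 0.6471
After 'present': normaliser = 0.9·0.0327 + 0.65·0.3203 + 0.7·0.6471; P(strain 1) ≈ 0.0426, P(strain 2) ≈ 0.3015, P(strain 3) ≈ 0.6559
After 'present': normaliser = 0.9·0.0426 + 0.65·0.3015 + 0.7·0.6559; P(strain 1) ≈ 0.0553, P(strain 2) ≈ 0.2826, P(strain 3) ≈ 0.6621
After 'present': normaliser = 0.9·0.0553 + 0.65·0.2826 + 0.7·0.6621; P(strain 1) ≈ 0.0714, P(strain 2) ≈ 0.2636, P(strain 3) ≈ 0.6651

0.6651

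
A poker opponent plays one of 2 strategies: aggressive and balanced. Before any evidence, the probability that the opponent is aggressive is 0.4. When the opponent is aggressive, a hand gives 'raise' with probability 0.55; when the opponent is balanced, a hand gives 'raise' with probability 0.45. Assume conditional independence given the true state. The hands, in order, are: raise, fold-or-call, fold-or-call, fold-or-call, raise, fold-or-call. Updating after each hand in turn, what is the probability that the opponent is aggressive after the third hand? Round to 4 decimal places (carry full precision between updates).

0.3529

After 'raise': P(aggressive) = 0.55·0.4000 / (0.55·0.4000 + 0.45·0.6000) ≈ 0.4490
After 'fold-or-call': P(aggressive) = 0.45·0.4490 / (0.45·0.4490 + 0.55·0.5510) ≈ 0.4000
After 'fold-or-call': P(aggressive) = 0.45·0.4000 / (0.45·0.4000 + 0.55·0.6000) ≈ 0.3529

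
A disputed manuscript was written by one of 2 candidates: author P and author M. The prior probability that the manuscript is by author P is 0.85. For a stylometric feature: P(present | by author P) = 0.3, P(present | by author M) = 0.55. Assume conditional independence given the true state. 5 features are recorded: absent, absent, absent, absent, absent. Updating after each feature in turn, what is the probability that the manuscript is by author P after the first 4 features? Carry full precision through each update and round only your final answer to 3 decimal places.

0.971

After 'absent': P(author P) = 0.7·0.8500 / (0.7·0.8500 + 0.45·0.1500) ≈ 0.8981
After 'absent': P(author P) = 0.7·0.8981 / (0.7·0.8981 + 0.45·0.1019) ≈ 0.9320
After 'absent': P(author P) = 0.7·0.9320 / (0.7·0.9320 + 0.45·0.0680) ≈ 0.9552
After 'absent': P(author P) = 0.7·0.9552 / (0.7·0.9552 + 0.45·0.0448) ≈ 0.9707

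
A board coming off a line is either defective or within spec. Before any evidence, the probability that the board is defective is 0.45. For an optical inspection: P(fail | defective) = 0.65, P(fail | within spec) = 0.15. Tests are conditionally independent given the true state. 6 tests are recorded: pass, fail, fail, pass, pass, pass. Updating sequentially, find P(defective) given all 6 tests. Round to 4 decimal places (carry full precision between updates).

0.3064

After 'pass': P(defective) = 0.35·0.4500 / (0.35·0.4500 + 0.85·0.5500) ≈ 0.2520
After 'fail': P(defective) = 0.65·0.2520 / (0.65·0.2520 + 0.15·0.7480) ≈ 0.5935
After 'fail': P(defective) = 0.65·0.5935 / (0.65·0.5935 + 0.15·0.4065) ≈ 0.8635
After 'pass': P(defective) = 0.35·0.8635 / (0.35·0.8635 + 0.85·0.1365) ≈ 0.7226
After 'pass': P(defective) = 0.35·0.7226 / (0.35·0.7226 + 0.85·0.2774) ≈ 0.5175
After 'pass': P(defective) = 0.35·0.5175 / (0.35·0.5175 + 0.85·0.4825) ≈ 0.3064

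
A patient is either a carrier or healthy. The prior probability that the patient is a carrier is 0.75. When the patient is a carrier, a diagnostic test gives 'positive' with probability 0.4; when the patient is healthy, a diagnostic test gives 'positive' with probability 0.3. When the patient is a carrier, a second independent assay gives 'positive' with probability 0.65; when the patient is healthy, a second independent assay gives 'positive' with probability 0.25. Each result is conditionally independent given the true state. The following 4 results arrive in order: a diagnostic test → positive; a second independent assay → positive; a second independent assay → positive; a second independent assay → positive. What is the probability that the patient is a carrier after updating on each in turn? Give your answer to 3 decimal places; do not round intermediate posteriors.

0.986

After a diagnostic test='positive': P(carrier) = 0.4·0.7500 / (0.4·0.7500 + 0.3·0.2500) ≈ 0.8000
After a second independent assay='positive': P(carrier) = 0.65·0.8000 / (0.65·0.8000 + 0.25·0.2000) ≈ 0.9123
After a second independent assay='positive': P(carrier) = 0.65·0.9123 / (0.65·0.9123 + 0.25·0.0877) ≈ 0.9643
After a second independent assay='positive': P(carrier) = 0.65·0.9643 / (0.65·0.9643 + 0.25·0.0357) ≈ 0.9860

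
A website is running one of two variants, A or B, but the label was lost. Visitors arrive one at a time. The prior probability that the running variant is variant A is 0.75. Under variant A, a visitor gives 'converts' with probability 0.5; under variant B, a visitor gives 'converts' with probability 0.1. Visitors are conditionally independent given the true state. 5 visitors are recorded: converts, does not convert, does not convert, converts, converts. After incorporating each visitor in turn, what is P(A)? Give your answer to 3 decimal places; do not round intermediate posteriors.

0.991

After 'converts': P(A) = 0.5·0.7500 / (0.5·0.7500 + 0.1·0.2500) ≈ 0.9375
After 'does not convert': P(A) = 0.5·0.9375 / (0.5·0.9375 + 0.9·0.0625) ≈ 0.8929
After 'does not convert': P(A) = 0.5·0.8929 / (0.5·0.8929 + 0.9·0.1071) ≈ 0.8224
After 'converts': P(A) = 0.5·0.8224 / (0.5·0.8224 + 0.1·0.1776) ≈ 0.9586
After 'converts': P(A) = 0.5·0.9586 / (0.5·0.9586 + 0.1·0.0414) ≈ 0.9914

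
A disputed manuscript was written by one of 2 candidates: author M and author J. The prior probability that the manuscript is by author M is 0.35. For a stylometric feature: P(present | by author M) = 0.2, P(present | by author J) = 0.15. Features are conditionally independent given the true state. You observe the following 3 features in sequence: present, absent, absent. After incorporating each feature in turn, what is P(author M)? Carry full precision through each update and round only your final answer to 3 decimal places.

Apply Bayes' rule sequentially, carrying P(author M) forward.
After 'present': P(author M) = 0.2·0.3500 / (0.2·0.3500 + 0.15·0.6500) ≈ 0.4179
After 'absent': P(author M) = 0.8·0.4179 / (0.8·0.4179 + 0.85·0.5821) ≈ 0.4032
After 'absent': P(author M) = 0.8·0.4032 / (0.8·0.4032 + 0.85·0.5968) ≈ 0.3887

0.389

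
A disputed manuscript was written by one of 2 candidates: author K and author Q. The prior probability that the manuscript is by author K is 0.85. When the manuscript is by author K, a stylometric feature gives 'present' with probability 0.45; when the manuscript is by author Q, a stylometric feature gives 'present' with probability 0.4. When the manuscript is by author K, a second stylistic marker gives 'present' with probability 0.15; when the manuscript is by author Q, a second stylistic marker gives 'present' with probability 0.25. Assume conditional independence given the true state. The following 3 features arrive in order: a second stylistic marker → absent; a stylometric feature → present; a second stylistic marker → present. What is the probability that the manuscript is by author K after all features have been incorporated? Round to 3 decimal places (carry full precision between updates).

0.813

After a second stylistic marker='absent': P(author K) = 0.85·0.8500 / (0.85·0.8500 + 0.75·0.1500) ≈ 0.8653
After a stylometric feature='present': P(author K) = 0.45·0.8653 / (0.45·0.8653 + 0.4·0.1347) ≈ 0.8784
After a second stylistic marker='present': P(author K) = 0.15·0.8784 / (0.15·0.8784 + 0.25·0.1216) ≈ 0.8126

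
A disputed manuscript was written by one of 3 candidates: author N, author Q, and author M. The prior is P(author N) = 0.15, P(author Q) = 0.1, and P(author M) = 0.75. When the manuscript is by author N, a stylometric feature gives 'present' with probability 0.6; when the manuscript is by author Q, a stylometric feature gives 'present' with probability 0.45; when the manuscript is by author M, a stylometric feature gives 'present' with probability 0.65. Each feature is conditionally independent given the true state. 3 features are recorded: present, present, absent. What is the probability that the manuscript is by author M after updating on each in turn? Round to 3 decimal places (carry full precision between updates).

Each posterior becomes the prior for the next update.
After 'present': normaliser = 0.6·0.1500 + 0.45·0.1000 + 0.65·0.7500; P(author N) ≈ 0.1446, P(author Q) ≈ 0.0723, P(author M) ≈ 0.7831
After 'present': normaliser = 0.6·0.1446 + 0.45·0.0723 + 0.65·0.7831; P(author N) ≈ 0.1381, P(author Q) ≈ 0.0518, P(author M) ≈ 0.8102
After 'absent': normaliser = 0.4·0.1381 + 0.55·0.0518 + 0.35·0.8102; P(author N) ≈ 0.1504, P(author Q) ≈ 0.0775, P(author M) ≈ 0.7721

0.772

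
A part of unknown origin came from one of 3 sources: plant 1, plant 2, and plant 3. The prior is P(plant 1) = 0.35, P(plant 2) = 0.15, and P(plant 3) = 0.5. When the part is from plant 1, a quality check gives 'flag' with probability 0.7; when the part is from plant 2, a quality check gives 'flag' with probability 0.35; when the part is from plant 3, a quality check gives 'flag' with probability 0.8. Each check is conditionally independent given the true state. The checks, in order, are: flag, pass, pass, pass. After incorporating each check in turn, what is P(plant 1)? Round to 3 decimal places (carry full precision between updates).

0.273

After 'flag': normaliser = 0.7·0.3500 + 0.35·0.1500 + 0.8·0.5000; P(plant 1) ≈ 0.3513, P(plant 2) ≈ 0.0753, P(plant 3) ≈ 0.5735
After 'pass': normaliser = 0.3·0.3513 + 0.65·0.0753 + 0.2·0.5735; P(plant 1) ≈ 0.3917, P(plant 2) ≈ 0.1819, P(plant 3) ≈ 0.4264
After 'pass': normaliser = 0.3·0.3917 + 0.65·0.1819 + 0.2·0.4264; P(plant 1) ≈ 0.3661, P(plant 2) ≈ 0.3683, P(plant 3) ≈ 0.2656
After 'pass': normaliser = 0.3·0.3661 + 0.65·0.3683 + 0.2·0.2656; P(plant 1) ≈ 0.2730, P(plant 2) ≈ 0.5950, P(plant 3) ≈ 0.1321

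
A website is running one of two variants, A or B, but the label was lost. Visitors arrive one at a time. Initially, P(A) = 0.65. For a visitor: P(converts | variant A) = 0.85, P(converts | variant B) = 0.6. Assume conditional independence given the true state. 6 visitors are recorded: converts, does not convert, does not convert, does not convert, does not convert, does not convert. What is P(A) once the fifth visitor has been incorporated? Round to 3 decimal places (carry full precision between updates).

0.049

Apply Bayes' rule sequentially, carrying P(A) forward.
After 'converts': P(A) = 0.85·0.6500 / (0.85·0.6500 + 0.6·0.3500) ≈ 0.7246
After 'does not convert': P(A) = 0.15·0.7246 / (0.15·0.7246 + 0.4·0.2754) ≈ 0.4966
After 'does not convert': P(A) = 0.15·0.4966 / (0.15·0.4966 + 0.4·0.5034) ≈ 0.2701
After 'does not convert': P(A) = 0.15·0.2701 / (0.15·0.2701 + 0.4·0.7299) ≈ 0.1218
After 'does not convert': P(A) = 0.15·0.1218 / (0.15·0.1218 + 0.4·0.8782) ≈ 0.0495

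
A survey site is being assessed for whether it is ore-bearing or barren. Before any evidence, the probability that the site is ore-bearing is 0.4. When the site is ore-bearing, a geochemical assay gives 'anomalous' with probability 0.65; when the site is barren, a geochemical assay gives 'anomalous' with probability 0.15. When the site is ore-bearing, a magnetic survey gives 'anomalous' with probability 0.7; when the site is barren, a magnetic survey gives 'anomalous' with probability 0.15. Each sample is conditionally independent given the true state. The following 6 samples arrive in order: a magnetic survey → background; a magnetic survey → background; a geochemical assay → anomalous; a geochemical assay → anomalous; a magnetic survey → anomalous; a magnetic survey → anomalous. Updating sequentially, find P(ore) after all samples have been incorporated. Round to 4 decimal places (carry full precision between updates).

0.9714

Apply Bayes' rule sequentially, carrying P(ore) forward.
After a magnetic survey='background': P(ore) = 0.3·0.4000 / (0.3·0.4000 + 0.85·0.6000) ≈ 0.1905
After a magnetic survey='background': P(ore) = 0.3·0.1905 / (0.3·0.1905 + 0.85·0.8095) ≈ 0.0767
After a geochemical assay='anomalous': P(ore) = 0.65·0.0767 / (0.65·0.0767 + 0.15·0.9233) ≈ 0.2646
After a geochemical assay='anomalous': P(ore) = 0.65·0.2646 / (0.65·0.2646 + 0.15·0.7354) ≈ 0.6093
After a magnetic survey='anomalous': P(ore) = 0.7·0.6093 / (0.7·0.6093 + 0.15·0.3907) ≈ 0.8792
After a magnetic survey='anomalous': P(ore) = 0.7·0.8792 / (0.7·0.8792 + 0.15·0.1208) ≈ 0.9714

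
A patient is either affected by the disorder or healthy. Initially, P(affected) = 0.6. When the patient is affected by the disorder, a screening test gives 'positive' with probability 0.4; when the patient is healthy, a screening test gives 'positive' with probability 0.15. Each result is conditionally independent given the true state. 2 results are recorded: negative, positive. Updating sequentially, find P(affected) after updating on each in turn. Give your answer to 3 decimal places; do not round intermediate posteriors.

After 'negative': P(affected) = 0.6·0.6000 / (0.6·0.6000 + 0.85·0.4000) ≈ 0.5143
After 'positive': P(affected) = 0.4·0.5143 / (0.4·0.5143 + 0.15·0.4857) ≈ 0.7385

0.738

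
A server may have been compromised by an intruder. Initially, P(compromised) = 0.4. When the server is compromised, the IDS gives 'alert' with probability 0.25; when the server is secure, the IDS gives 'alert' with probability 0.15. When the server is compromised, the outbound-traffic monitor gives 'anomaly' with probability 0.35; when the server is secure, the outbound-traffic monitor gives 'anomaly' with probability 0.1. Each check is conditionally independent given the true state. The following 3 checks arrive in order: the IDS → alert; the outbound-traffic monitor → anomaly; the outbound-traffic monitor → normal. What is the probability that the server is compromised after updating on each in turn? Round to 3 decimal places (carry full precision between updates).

Apply Bayes' rule sequentially, carrying P(compromised) forward.
After the IDS='alert': P(compromised) = 0.25·0.4000 / (0.25·0.4000 + 0.15·0.6000) ≈ 0.5263
After the outbound-traffic monitor='anomaly': P(compromised) = 0.35·0.5263 / (0.35·0.5263 + 0.1·0.4737) ≈ 0.7955
After the outbound-traffic monitor='normal': P(compromised) = 0.65·0.7955 / (0.65·0.7955 + 0.9·0.2045) ≈ 0.7374

0.737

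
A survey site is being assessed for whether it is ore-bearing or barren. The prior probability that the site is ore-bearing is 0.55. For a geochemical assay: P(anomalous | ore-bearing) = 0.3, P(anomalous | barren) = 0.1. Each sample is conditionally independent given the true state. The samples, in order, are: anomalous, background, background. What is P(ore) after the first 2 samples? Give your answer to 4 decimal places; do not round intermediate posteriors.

Each posterior becomes the prior for the next update.
After 'anomalous': P(ore) = 0.3·0.5500 / (0.3·0.5500 + 0.1·0.4500) ≈ 0.7857
After 'background': P(ore) = 0.7·0.7857 / (0.7·0.7857 + 0.9·0.2143) ≈ 0.7404

0.7404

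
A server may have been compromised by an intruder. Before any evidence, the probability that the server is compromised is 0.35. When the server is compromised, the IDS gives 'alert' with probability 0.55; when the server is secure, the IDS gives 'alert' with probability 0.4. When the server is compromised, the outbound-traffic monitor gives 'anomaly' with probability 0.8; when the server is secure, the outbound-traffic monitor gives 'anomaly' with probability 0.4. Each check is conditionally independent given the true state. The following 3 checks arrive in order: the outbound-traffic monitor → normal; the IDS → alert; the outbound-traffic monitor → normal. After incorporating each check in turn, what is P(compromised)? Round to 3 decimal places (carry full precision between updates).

After the outbound-traffic monitor='normal': P(compromised) = 0.2·0.3500 / (0.2·0.3500 + 0.6·0.6500) ≈ 0.1522
After the IDS='alert': P(compromised) = 0.55·0.1522 / (0.55·0.1522 + 0.4·0.8478) ≈ 0.1979
After the outbound-traffic monitor='normal': P(compromised) = 0.2·0.1979 / (0.2·0.1979 + 0.6·0.8021) ≈ 0.0760

0.076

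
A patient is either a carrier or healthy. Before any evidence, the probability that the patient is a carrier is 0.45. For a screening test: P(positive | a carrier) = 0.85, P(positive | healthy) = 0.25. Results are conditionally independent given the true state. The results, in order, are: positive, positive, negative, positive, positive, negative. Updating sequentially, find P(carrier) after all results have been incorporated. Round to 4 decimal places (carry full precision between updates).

After 'positive': P(carrier) = 0.85·0.4500 / (0.85·0.4500 + 0.25·0.5500) ≈ 0.7356
After 'positive': P(carrier) = 0.85·0.7356 / (0.85·0.7356 + 0.25·0.2644) ≈ 0.9044
After 'negative': P(carrier) = 0.15·0.9044 / (0.15·0.9044 + 0.75·0.0956) ≈ 0.6542
After 'positive': P(carrier) = 0.85·0.6542 / (0.85·0.6542 + 0.25·0.3458) ≈ 0.8654
After 'positive': P(carrier) = 0.85·0.8654 / (0.85·0.8654 + 0.25·0.1346) ≈ 0.9563
After 'negative': P(carrier) = 0.15·0.9563 / (0.15·0.9563 + 0.75·0.0437) ≈ 0.8139

0.8139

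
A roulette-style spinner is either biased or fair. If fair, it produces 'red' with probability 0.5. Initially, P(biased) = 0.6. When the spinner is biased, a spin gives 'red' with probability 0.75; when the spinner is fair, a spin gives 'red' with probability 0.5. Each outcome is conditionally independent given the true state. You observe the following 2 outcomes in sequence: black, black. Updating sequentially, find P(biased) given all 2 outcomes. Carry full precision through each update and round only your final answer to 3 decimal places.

After 'black': P(biased) = 0.25·0.6000 / (0.25·0.6000 + 0.5·0.4000) ≈ 0.4286
After 'black': P(biased) = 0.25·0.4286 / (0.25·0.4286 + 0.5·0.5714) ≈ 0.2727

0.273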